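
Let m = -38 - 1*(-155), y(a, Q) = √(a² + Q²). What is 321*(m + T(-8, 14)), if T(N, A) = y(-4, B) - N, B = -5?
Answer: 40125 + 321*√41 ≈ 42180.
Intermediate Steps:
y(a, Q) = √(Q² + a²)
T(N, A) = √41 - N (T(N, A) = √((-5)² + (-4)²) - N = √(25 + 16) - N = √41 - N)
m = 117 (m = -38 + 155 = 117)
321*(m + T(-8, 14)) = 321*(117 + (√41 - 1*(-8))) = 321*(117 + (√41 + 8)) = 321*(117 + (8 + √41)) = 321*(125 + √41) = 40125 + 321*√41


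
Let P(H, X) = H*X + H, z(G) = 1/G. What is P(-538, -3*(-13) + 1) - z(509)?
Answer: -11227523/509 ≈ -22058.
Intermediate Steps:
P(H, X) = H + H*X
P(-538, -3*(-13) + 1) - z(509) = -538*(1 + (-3*(-13) + 1)) - 1/509 = -538*(1 + (39 + 1)) - 1*1/509 = -538*(1 + 40) - 1/509 = -538*41 - 1/509 = -22058 - 1/509 = -11227523/509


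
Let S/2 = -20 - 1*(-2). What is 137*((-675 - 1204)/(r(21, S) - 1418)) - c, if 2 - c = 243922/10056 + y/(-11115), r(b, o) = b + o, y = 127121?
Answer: 5084291914177/26694984420 ≈ 190.46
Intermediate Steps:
S = -36 (S = 2*(-20 - 1*(-2)) = 2*(-20 + 2) = 2*(-18) = -36)
c = -201553229/18628740 (c = 2 - (243922/10056 + 127121/(-11115)) = 2 - (243922*(1/10056) + 127121*(-1/11115)) = 2 - (121961/5028 - 127121/11115) = 2 - 1*238810709/18628740 = 2 - 238810709/18628740 = -201553229/18628740 ≈ -10.819)
137*((-675 - 1204)/(r(21, S) - 1418)) - c = 137*((-675 - 1204)/((21 - 36) - 1418)) - 1*(-201553229/18628740) = 137*(-1879/(-15 - 1418)) + 201553229/18628740 = 137*(-1879/(-1433)) + 201553229/18628740 = 137*(-1879*(-1/1433)) + 201553229/18628740 = 137*(1879/1433) + 201553229/18628740 = 257423/1433 + 201553229/18628740 = 5084291914177/26694984420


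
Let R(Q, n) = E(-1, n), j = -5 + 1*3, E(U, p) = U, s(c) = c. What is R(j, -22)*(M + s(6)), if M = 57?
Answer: -63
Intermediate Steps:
j = -2 (j = -5 + 3 = -2)
R(Q, n) = -1
R(j, -22)*(M + s(6)) = -(57 + 6) = -1*63 = -63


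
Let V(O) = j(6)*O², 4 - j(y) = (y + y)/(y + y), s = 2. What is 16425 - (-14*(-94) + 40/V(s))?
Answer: 45317/3 ≈ 15106.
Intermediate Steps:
j(y) = 3 (j(y) = 4 - (y + y)/(y + y) = 4 - 2*y/(2*y) = 4 - 2*y*1/(2*y) = 4 - 1*1 = 4 - 1 = 3)
V(O) = 3*O²
16425 - (-14*(-94) + 40/V(s)) = 16425 - (-14*(-94) + 40/((3*2²))) = 16425 - (1316 + 40/((3*4))) = 16425 - (1316 + 40/12) = 16425 - (1316 + 40*(1/12)) = 16425 - (1316 + 10/3) = 16425 - 1*3958/3 = 16425 - 3958/3 = 45317/3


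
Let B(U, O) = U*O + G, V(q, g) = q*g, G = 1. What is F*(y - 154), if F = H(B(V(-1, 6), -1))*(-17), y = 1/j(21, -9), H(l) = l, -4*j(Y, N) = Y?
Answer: 55046/3 ≈ 18349.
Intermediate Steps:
V(q, g) = g*q
B(U, O) = 1 + O*U (B(U, O) = U*O + 1 = O*U + 1 = 1 + O*U)
j(Y, N) = -Y/4
y = -4/21 (y = 1/(-¼*21) = 1/(-21/4) = -4/21 ≈ -0.19048)
F = -119 (F = (1 - 6*(-1))*(-17) = (1 - 1*(-6))*(-17) = (1 + 6)*(-17) = 7*(-17) = -119)
F*(y - 154) = -119*(-4/21 - 154) = -119*(-3238/21) = 55046/3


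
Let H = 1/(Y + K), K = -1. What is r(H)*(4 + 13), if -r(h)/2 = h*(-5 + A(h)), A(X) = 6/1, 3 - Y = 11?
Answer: 34/9 ≈ 3.7778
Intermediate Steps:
Y = -8 (Y = 3 - 1*11 = 3 - 11 = -8)
A(X) = 6 (A(X) = 6*1 = 6)
H = -⅑ (H = 1/(-8 - 1) = 1/(-9) = -⅑ ≈ -0.11111)
r(h) = -2*h (r(h) = -2*h*(-5 + 6) = -2*h)
r(H)*(4 + 13) = (-2*(-⅑))*(4 + 13) = (2/9)*17 = 34/9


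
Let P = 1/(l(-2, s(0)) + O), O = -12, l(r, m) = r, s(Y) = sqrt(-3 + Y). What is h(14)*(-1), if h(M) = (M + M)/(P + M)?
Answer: -392/195 ≈ -2.0103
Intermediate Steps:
P = -1/14 (P = 1/(-2 - 12) = 1/(-14) = -1/14 ≈ -0.071429)
h(M) = 2*M/(-1/14 + M) (h(M) = (M + M)/(-1/14 + M) = (2*M)/(-1/14 + M) = 2*M/(-1/14 + M))
h(14)*(-1) = (28*14/(-1 + 14*14))*(-1) = (28*14/(-1 + 196))*(-1) = (28*14/195)*(-1) = (28*14*(1/195))*(-1) = (392/195)*(-1) = -392/195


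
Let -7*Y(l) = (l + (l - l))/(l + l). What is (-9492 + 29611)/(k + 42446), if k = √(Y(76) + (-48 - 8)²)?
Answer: 11955595036/25223236921 - 20119*√614642/25223236921 ≈ 0.47337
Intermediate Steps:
Y(l) = -1/14 (Y(l) = -(l + (l - l))/(7*(l + l)) = -(l + 0)/(7*(2*l)) = -l*1/(2*l)/7 = -⅐*½ = -1/14)
k = √614642/14 (k = √(-1/14 + (-48 - 8)²) = √(-1/14 + (-56)²) = √(-1/14 + 3136) = √(43903/14) = √614642/14 ≈ 55.999)
(-9492 + 29611)/(k + 42446) = (-9492 + 29611)/(√614642/14 + 42446) = 20119/(42446 + √614642/14)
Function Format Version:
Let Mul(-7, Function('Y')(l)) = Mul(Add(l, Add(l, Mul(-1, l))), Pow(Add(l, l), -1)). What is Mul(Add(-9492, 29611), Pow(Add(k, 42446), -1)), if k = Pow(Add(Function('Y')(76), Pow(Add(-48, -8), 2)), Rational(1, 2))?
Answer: Add(Rational(11955595036, 25223236921), Mul(Rational(-20119, 25223236921), Pow(614642, Rational(1, 2)))) ≈ 0.47337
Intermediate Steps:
Function('Y')(l) = Rational(-1, 14) (Function('Y')(l) = Mul(Rational(-1, 7), Mul(Add(l, Add(l, Mul(-1, l))), Pow(Add(l, l), -1))) = Mul(Rational(-1, 7), Mul(Add(l, 0), Pow(Mul(2, l), -1))) = Mul(Rational(-1, 7), Mul(l, Mul(Rational(1, 2), Pow(l, -1)))) = Mul(Rational(-1, 7), Rational(1, 2)) = Rational(-1, 14))
k = Mul(Rational(1, 14), Pow(614642, Rational(1, 2))) (k = Pow(Add(Rational(-1, 14), Pow(Add(-48, -8), 2)), Rational(1, 2)) = Pow(Add(Rational(-1, 14), Pow(-56, 2)), Rational(1, 2)) = Pow(Add(Rational(-1, 14), 3136), Rational(1, 2)) = Pow(Rational(43903, 14), Rational(1, 2)) = Mul(Rational(1, 14), Pow(614642, Rational(1, 2))) ≈ 55.999)
Mul(Add(-9492, 29611), Pow(Add(k, 42446), -1)) = Mul(Add(-9492, 29611), Pow(Add(Mul(Rational(1, 14), Pow(614642, Rational(1, 2))), 42446), -1)) = Mul(20119, Pow(Add(42446, Mul(Rational(1, 14), Pow(614642, Rational(1, 2)))), -1))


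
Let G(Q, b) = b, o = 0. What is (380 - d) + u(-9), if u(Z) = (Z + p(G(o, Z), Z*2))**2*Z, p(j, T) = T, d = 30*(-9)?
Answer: -5911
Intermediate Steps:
d = -270
u(Z) = 9*Z**3 (u(Z) = (Z + Z*2)**2*Z = (Z + 2*Z)**2*Z = (3*Z)**2*Z = (9*Z**2)*Z = 9*Z**3)
(380 - d) + u(-9) = (380 - 1*(-270)) + 9*(-9)**3 = (380 + 270) + 9*(-729) = 650 - 6561 = -5911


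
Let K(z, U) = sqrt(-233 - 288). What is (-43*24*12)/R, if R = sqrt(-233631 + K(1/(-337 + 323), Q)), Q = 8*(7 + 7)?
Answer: -12384/sqrt(-233631 + I*sqrt(521)) ≈ -0.0012516 + 25.621*I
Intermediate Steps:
Q = 112 (Q = 8*14 = 112)
K(z, U) = I*sqrt(521) (K(z, U) = sqrt(-521) = I*sqrt(521))
R = sqrt(-233631 + I*sqrt(521)) ≈ 0.024 + 483.35*I
(-43*24*12)/R = (-43*24*12)/(sqrt(-233631 + I*sqrt(521))) = (-1032*12)/sqrt(-233631 + I*sqrt(521)) = -12384/sqrt(-233631 + I*sqrt(521))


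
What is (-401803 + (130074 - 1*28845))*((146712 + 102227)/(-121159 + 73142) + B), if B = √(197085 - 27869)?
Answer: 74824590986/48017 - 4809184*√661 ≈ -1.2209e+8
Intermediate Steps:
B = 16*√661 (B = √169216 = 16*√661 ≈ 411.36)
(-401803 + (130074 - 1*28845))*((146712 + 102227)/(-121159 + 73142) + B) = (-401803 + (130074 - 1*28845))*((146712 + 102227)/(-121159 + 73142) + 16*√661) = (-401803 + (130074 - 28845))*(248939/(-48017) + 16*√661) = (-401803 + 101229)*(248939*(-1/48017) + 16*√661) = -300574*(-248939/48017 + 16*√661) = 74824590986/48017 - 4809184*√661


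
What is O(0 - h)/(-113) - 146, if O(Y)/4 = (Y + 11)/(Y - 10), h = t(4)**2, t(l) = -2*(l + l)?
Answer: -313532/2147 ≈ -146.03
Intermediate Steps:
t(l) = -4*l
h = 256 (h = (-4*4)**2 = (-16)**2 = 256)
O(Y) = 4*(11 + Y)/(-10 + Y) (O(Y) = 4*((Y + 11)/(Y - 10)) = 4*((11 + Y)/(-10 + Y)) = 4*(11 + Y)/(-10 + Y))
O(0 - h)/(-113) - 146 = (4*(11 + (0 - 1*256))/(-10 + (0 - 1*256)))/(-113) - 146 = -4*(11 + (0 - 256))/(113*(-10 + (0 - 256))) - 146 = -4*(11 - 256)/(113*(-10 - 256)) - 146 = -4*(-245)/(113*(-266)) - 146 = -4*(-1)*(-245)/(113*266) - 146 = -1/113*70/19 - 146 = -70/2147 - 146 = -313532/2147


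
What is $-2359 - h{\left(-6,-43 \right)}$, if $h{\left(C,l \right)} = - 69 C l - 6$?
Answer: $15449$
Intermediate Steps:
$h{\left(C,l \right)} = -6 - 69 C l$ ($h{\left(C,l \right)} = - 69 C l - 6 = -6 - 69 C l$)
$-2359 - h{\left(-6,-43 \right)} = -2359 - \left(-6 - \left(-414\right) \left(-43\right)\right) = -2359 - \left(-6 - 17802\right) = -2359 - -17808 = -2359 + 17808 = 15449$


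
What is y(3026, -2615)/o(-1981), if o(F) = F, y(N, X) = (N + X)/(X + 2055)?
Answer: 411/1109360 ≈ 0.00037048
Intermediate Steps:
y(N, X) = (N + X)/(2055 + X)
y(3026, -2615)/o(-1981) = ((3026 - 2615)/(2055 - 2615))/(-1981) = (411/(-560))*(-1/1981) = -1/560*411*(-1/1981) = -411/560*(-1/1981) = 411/1109360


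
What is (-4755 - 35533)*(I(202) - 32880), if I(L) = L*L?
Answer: -319242112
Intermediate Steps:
I(L) = L²
(-4755 - 35533)*(I(202) - 32880) = (-4755 - 35533)*(202² - 32880) = -40288*(40804 - 32880) = -40288*7924 = -319242112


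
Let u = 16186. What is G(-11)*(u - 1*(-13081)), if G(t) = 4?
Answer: 117068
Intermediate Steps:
G(-11)*(u - 1*(-13081)) = 4*(16186 - 1*(-13081)) = 4*(16186 + 13081) = 4*29267 = 117068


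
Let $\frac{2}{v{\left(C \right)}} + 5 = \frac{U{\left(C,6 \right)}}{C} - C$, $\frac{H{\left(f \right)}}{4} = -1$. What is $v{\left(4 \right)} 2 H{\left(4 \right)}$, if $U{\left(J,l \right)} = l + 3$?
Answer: $\frac{64}{27} \approx 2.3704$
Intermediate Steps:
$H{\left(f \right)} = -4$ ($H{\left(f \right)} = 4 \left(-1\right) = -4$)
$U{\left(J,l \right)} = 3 + l$
$v{\left(C \right)} = \frac{2}{-5 - C + \frac{9}{C}}$ ($v{\left(C \right)} = \frac{2}{-5 - \left(C - \frac{3 + 6}{C}\right)} = \frac{2}{-5 - \left(C - \frac{9}{C}\right)} = \frac{2}{-5 - C + \frac{9}{C}}$)
$v{\left(4 \right)} 2 H{\left(4 \right)} = \left(-2\right) 4 \frac{1}{-9 + 4^{2} + 5 \cdot 4} \cdot 2 \left(-4\right) = \left(-2\right) 4 \frac{1}{-9 + 16 + 20} \cdot 2 \left(-4\right) = \left(-2\right) 4 \cdot \frac{1}{27} \cdot 2 \left(-4\right) = \left(- \frac{8}{27}\right) 2 \left(-4\right) = \left(- \frac{16}{27}\right) \left(-4\right) = \frac{64}{27}$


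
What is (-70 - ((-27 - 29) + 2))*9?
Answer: -144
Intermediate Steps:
(-70 - ((-27 - 29) + 2))*9 = (-70 - (-56 + 2))*9 = (-70 - 1*(-54))*9 = (-70 + 54)*9 = -16*9 = -144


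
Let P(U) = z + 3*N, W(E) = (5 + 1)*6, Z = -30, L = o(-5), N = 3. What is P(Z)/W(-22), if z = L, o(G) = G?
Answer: 1/9 ≈ 0.11111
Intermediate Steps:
L = -5
W(E) = 36 (W(E) = 6*6 = 36)
z = -5
P(U) = 4 (P(U) = -5 + 3*3 = -5 + 9 = 4)
P(Z)/W(-22) = 4/36 = 4*(1/36) = 1/9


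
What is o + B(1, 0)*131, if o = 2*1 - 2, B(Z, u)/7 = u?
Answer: 0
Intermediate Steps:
B(Z, u) = 7*u
o = 0 (o = 2 - 2 = 0)
o + B(1, 0)*131 = 0 + (7*0)*131 = 0 + 0*131 = 0 + 0 = 0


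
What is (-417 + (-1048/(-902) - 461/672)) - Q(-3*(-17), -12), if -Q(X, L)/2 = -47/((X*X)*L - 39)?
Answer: -39848464311/95669728 ≈ -416.52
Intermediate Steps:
Q(X, L) = 94/(-39 + L*X**2) (Q(X, L) = -(-94)/((X*X)*L - 39) = -(-94)/(X**2*L - 39) = -(-94)/(L*X**2 - 39) = -(-94)/(-39 + L*X**2) = 94/(-39 + L*X**2))
(-417 + (-1048/(-902) - 461/672)) - Q(-3*(-17), -12) = (-417 + (-1048/(-902) - 461/672)) - 94/(-39 - 12*(-3*(-17))**2) = (-417 + (-1048*(-1/902) - 461*1/672)) - 94/(-39 - 12*51**2) = (-417 + (524/451 - 461/672)) - 94/(-39 - 12*2601) = (-417 + 144217/303072) - 94/(-39 - 31212) = -126236807/303072 - 94/(-31251) = -126236807/303072 - 94*(-1)/31251 = -126236807/303072 - 1*(-94/31251) = -126236807/303072 + 94/31251 = -39848464311/95669728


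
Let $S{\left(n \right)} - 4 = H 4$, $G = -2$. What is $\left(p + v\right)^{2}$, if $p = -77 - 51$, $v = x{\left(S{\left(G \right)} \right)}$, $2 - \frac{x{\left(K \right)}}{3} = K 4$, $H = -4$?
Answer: $484$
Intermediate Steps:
$S{\left(n \right)} = -12$ ($S{\left(n \right)} = 4 - 16 = -12$)
$x{\left(K \right)} = 6 - 12 K$ ($x{\left(K \right)} = 6 - 3 K 4 = 6 - 3 \cdot 4 K = 6 - 12 K$)
$v = 150$ ($v = 6 - -144 = 6 + 144 = 150$)
$p = -128$
$\left(p + v\right)^{2} = \left(-128 + 150\right)^{2} = 22^{2} = 484$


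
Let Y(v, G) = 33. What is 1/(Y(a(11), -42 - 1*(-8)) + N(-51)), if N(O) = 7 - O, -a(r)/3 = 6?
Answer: 1/91 ≈ 0.010989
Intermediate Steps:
a(r) = -18 (a(r) = -3*6 = -18)
1/(Y(a(11), -42 - 1*(-8)) + N(-51)) = 1/(33 + (7 - 1*(-51))) = 1/(33 + (7 + 51)) = 1/(33 + 58) = 1/91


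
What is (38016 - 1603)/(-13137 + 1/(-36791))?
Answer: -1339670683/483323368 ≈ -2.7718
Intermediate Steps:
(38016 - 1603)/(-13137 + 1/(-36791)) = 36413/(-13137 - 1/36791) = 36413/(-483323368/36791) = 36413*(-36791/483323368) = -1339670683/483323368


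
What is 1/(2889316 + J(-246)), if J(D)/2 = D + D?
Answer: 1/2888332 ≈ 3.4622e-7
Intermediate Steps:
J(D) = 4*D (J(D) = 2*(D + D) = 2*(2*D) = 4*D)
1/(2889316 + J(-246)) = 1/(2889316 + 4*(-246)) = 1/(2889316 - 984) = 1/2888332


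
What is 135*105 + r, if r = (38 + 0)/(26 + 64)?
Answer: 637894/45 ≈ 14175.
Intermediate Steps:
r = 19/45 (r = 38/90 = 38*(1/90) = 19/45 ≈ 0.42222)
135*105 + r = 135*105 + 19/45 = 14175 + 19/45 = 637894/45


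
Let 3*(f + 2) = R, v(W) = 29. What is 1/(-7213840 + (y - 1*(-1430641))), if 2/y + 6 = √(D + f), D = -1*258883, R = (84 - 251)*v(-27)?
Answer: -753363839605/4356853003874495591 + I*√2344494/13070559011623486773 ≈ -1.7291e-7 + 1.1715e-16*I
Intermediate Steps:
R = -4843 (R = (84 - 251)*29 = -167*29 = -4843)
f = -4849/3 (f = -2 + (⅓)*(-4843) = -2 - 4843/3 = -4849/3 ≈ -1616.3)
D = -258883
y = 2/(-6 + I*√2344494/3) (y = 2/(-6 + √(-258883 - 4849/3)) = 2/(-6 + √(-781498/3)) = 2/(-6 + I*√2344494/3) ≈ -4.6059e-5 - 0.003918*I)
1/(-7213840 + (y - 1*(-1430641))) = 1/(-7213840 + ((-18/390803 - I*√2344494/390803) - 1*(-1430641))) = 1/(-7213840 + ((-18/390803 - I*√2344494/390803) + 1430641)) = 1/(-7213840 + (559098794705/390803 - I*√2344494/390803)) = 1/(-2260091518815/390803 - I*√2344494/390803)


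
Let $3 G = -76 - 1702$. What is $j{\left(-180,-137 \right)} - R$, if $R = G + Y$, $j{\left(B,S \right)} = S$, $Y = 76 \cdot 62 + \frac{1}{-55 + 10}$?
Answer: $- \frac{191534}{45} \approx -4256.3$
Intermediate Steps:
$G = - \frac{1778}{3}$ ($G = \frac{-76 - 1702}{3} = \frac{1}{3} \left(-1778\right) = - \frac{1778}{3} \approx -592.67$)
$Y = \frac{212039}{45}$ ($Y = 4712 + \frac{1}{-45} = 4712 - \frac{1}{45} = \frac{212039}{45} \approx 4712.0$)
$R = \frac{185369}{45}$ ($R = - \frac{1778}{3} + \frac{212039}{45} = \frac{185369}{45} \approx 4119.3$)
$j{\left(-180,-137 \right)} - R = -137 - \frac{185369}{45} = - \frac{191534}{45}$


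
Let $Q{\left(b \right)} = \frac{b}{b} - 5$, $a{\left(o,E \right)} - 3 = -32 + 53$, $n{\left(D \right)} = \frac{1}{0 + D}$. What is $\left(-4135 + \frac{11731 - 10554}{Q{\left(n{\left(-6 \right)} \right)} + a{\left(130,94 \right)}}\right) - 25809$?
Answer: $- \frac{597703}{20} \approx -29885.0$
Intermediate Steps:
$n{\left(D \right)} = \frac{1}{D}$
$a{\left(o,E \right)} = 24$ ($a{\left(o,E \right)} = 3 + \left(-32 + 53\right) = 3 + 21 = 24$)
$Q{\left(b \right)} = -4$ ($Q{\left(b \right)} = 1 - 5 = -4$)
$\left(-4135 + \frac{11731 - 10554}{Q{\left(n{\left(-6 \right)} \right)} + a{\left(130,94 \right)}}\right) - 25809 = \left(-4135 + \frac{11731 - 10554}{-4 + 24}\right) - 25809 = \left(-4135 + \frac{1177}{20}\right) - 25809 = - \frac{81523}{20} - 25809 = - \frac{597703}{20}$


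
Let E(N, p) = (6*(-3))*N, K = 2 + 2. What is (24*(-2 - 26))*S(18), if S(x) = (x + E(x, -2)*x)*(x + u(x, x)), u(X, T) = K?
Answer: 85954176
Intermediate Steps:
K = 4
u(X, T) = 4
E(N, p) = -18*N
S(x) = (4 + x)*(x - 18*x**2) (S(x) = (x + (-18*x)*x)*(x + 4) = (x - 18*x**2)*(4 + x) = (4 + x)*(x - 18*x**2))
(24*(-2 - 26))*S(18) = (24*(-2 - 26))*(18*(4 - 71*18 - 18*18**2)) = (24*(-28))*(18*(4 - 1278 - 18*324)) = -12096*(4 - 1278 - 5832) = -12096*(-7106) = -672*(-127908) = 85954176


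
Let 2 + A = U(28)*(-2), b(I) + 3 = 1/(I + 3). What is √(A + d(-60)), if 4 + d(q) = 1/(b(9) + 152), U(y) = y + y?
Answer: I*√377640010/1789 ≈ 10.862*I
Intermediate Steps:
b(I) = -3 + 1/(3 + I) (b(I) = -3 + 1/(I + 3) = -3 + 1/(3 + I))
U(y) = 2*y
A = -114 (A = -2 + (2*28)*(-2) = -2 + 56*(-2) = -2 - 112 = -114)
d(q) = -7144/1789 (d(q) = -4 + 1/((-8 - 3*9)/(3 + 9) + 152) = -4 + 1/((-8 - 27)/12 + 152) = -4 + 1/((1/12)*(-35) + 152) = -4 + 1/(-35/12 + 152) = -4 + 1/(1789/12) = -4 + 12/1789 = -7144/1789)
√(A + d(-60)) = √(-114 - 7144/1789) = √(-211090/1789) = I*√377640010/1789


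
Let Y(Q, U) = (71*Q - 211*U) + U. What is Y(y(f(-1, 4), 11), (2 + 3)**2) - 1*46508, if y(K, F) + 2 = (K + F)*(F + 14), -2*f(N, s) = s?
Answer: -35925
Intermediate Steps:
f(N, s) = -s/2
y(K, F) = -2 + (14 + F)*(F + K) (y(K, F) = -2 + (K + F)*(F + 14) = -2 + (F + K)*(14 + F) = -2 + (14 + F)*(F + K))
Y(Q, U) = -210*U + 71*Q (Y(Q, U) = (-211*U + 71*Q) + U = -210*U + 71*Q)
Y(y(f(-1, 4), 11), (2 + 3)**2) - 1*46508 = (-210*(2 + 3)**2 + 71*(-2 + 11**2 + 14*11 + 14*(-1/2*4) + 11*(-1/2*4))) - 1*46508 = (-210*5**2 + 71*(-2 + 121 + 154 + 14*(-2) + 11*(-2))) - 46508 = (-210*25 + 71*(-2 + 121 + 154 - 28 - 22)) - 46508 = (-5250 + 71*223) - 46508 = (-5250 + 15833) - 46508 = 10583 - 46508 = -35925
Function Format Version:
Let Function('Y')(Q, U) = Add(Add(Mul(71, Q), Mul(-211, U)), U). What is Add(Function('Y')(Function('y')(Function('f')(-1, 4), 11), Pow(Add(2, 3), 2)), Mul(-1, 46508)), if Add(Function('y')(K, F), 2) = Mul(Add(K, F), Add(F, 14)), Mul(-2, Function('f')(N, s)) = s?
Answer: -35925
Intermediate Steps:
Function('f')(N, s) = Mul(Rational(-1, 2), s)
Function('y')(K, F) = Add(-2, Mul(Add(14, F), Add(F, K))) (Function('y')(K, F) = Add(-2, Mul(Add(K, F), Add(F, 14))) = Add(-2, Mul(Add(F, K), Add(14, F))) = Add(-2, Mul(Add(14, F), Add(F, K))))
Function('Y')(Q, U) = Add(Mul(-210, U), Mul(71, Q)) (Function('Y')(Q, U) = Add(Add(Mul(-211, U), Mul(71, Q)), U) = Add(Mul(-210, U), Mul(71, Q)))
Add(Function('Y')(Function('y')(Function('f')(-1, 4), 11), Pow(Add(2, 3), 2)), Mul(-1, 46508)) = Add(Add(Mul(-210, Pow(Add(2, 3), 2)), Mul(71, Add(-2, Pow(11, 2), Mul(14, 11), Mul(14, Mul(Rational(-1, 2), 4)), Mul(11, Mul(Rational(-1, 2), 4))))), Mul(-1, 46508)) = Add(Add(Mul(-210, Pow(5, 2)), Mul(71, Add(-2, 121, 154, Mul(14, -2), Mul(11, -2)))), -46508) = Add(Add(Mul(-210, 25), Mul(71, Add(-2, 121, 154, -28, -22))), -46508) = Add(Add(-5250, Mul(71, 223)), -46508) = Add(Add(-5250, 15833), -46508) = Add(10583, -46508) = -35925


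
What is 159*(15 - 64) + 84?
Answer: -7707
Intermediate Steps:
159*(15 - 64) + 84 = 159*(-49) + 84 = -7791 + 84 = -7707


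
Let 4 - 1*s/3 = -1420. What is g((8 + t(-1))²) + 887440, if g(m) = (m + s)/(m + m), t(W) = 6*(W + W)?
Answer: 887574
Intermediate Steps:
s = 4272 (s = 12 - 3*(-1420) = 12 + 4260 = 4272)
t(W) = 12*W (t(W) = 6*(2*W) = 12*W)
g(m) = (4272 + m)/(2*m) (g(m) = (m + 4272)/(m + m) = (4272 + m)/((2*m)) = (4272 + m)*(1/(2*m)) = (4272 + m)/(2*m))
g((8 + t(-1))²) + 887440 = (4272 + (8 + 12*(-1))²)/(2*((8 + 12*(-1))²)) + 887440 = (4272 + (8 - 12)²)/(2*((8 - 12)²)) + 887440 = (4272 + (-4)²)/(2*((-4)²)) + 887440 = (½)*(4272 + 16)/16 + 887440 = (½)*(1/16)*4288 + 887440 = 134 + 887440 = 887574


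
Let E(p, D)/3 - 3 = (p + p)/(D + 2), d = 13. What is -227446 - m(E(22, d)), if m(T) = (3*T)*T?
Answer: -5709913/25 ≈ -2.2840e+5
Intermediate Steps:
E(p, D) = 9 + 6*p/(2 + D) (E(p, D) = 9 + 3*((p + p)/(D + 2)) = 9 + 3*((2*p)/(2 + D)) = 9 + 3*(2*p/(2 + D)) = 9 + 6*p/(2 + D))
m(T) = 3*T²
-227446 - m(E(22, d)) = -227446 - 3*(3*(6 + 2*22 + 3*13)/(2 + 13))² = -227446 - 3*(3*(6 + 44 + 39)/15)² = -227446 - 3*(3*(1/15)*89)² = -227446 - 3*(89/5)² = -227446 - 3*7921/25 = -227446 - 1*23763/25 = -227446 - 23763/25 = -5709913/25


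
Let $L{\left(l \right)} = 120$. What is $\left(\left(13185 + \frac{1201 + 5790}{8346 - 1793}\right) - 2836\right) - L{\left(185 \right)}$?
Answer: $\frac{67037628}{6553} \approx 10230.0$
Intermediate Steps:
$\left(\left(13185 + \frac{1201 + 5790}{8346 - 1793}\right) - 2836\right) - L{\left(185 \right)} = \left(\left(13185 + \frac{1201 + 5790}{8346 - 1793}\right) - 2836\right) - 120 = \left(\left(13185 + \frac{6991}{6553}\right) - 2836\right) - 120 = \left(\frac{86408296}{6553} - 2836\right) - 120 = \frac{67823988}{6553} - 120 = \frac{67037628}{6553}$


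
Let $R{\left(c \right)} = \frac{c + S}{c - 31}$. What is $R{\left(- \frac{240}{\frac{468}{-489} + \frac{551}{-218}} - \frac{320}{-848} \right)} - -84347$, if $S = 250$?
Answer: $\frac{21175806601109}{251030997} \approx 84355.0$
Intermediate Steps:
$R{\left(c \right)} = \frac{250 + c}{-31 + c}$ ($R{\left(c \right)} = \frac{c + 250}{c - 31} = \frac{250 + c}{-31 + c}$)
$R{\left(- \frac{240}{\frac{468}{-489} + \frac{551}{-218}} - \frac{320}{-848} \right)} - -84347 = \frac{250 - \left(- \frac{20}{53} + \frac{240}{\frac{468}{-489} + \frac{551}{-218}}\right)}{-31 - \left(- \frac{20}{53} + \frac{240}{\frac{468}{-489} + \frac{551}{-218}}\right)} - -84347 = \frac{250 - \left(- \frac{20}{53} + \frac{240}{468 \left(- \frac{1}{489}\right) + 551 \left(- \frac{1}{218}\right)}\right)}{-31 - \left(- \frac{20}{53} + \frac{240}{468 \left(- \frac{1}{489}\right) + 551 \left(- \frac{1}{218}\right)}\right)} + 84347 = \frac{250 - \left(- \frac{20}{53} + \frac{240}{- \frac{156}{163} - \frac{551}{218}}\right)}{-31 - \left(- \frac{20}{53} + \frac{240}{- \frac{156}{163} - \frac{551}{218}}\right)} + 84347 = \frac{250 - \left(- \frac{20}{53} + \frac{240}{- \frac{123821}{35534}}\right)}{-31 - \left(- \frac{20}{53} + \frac{240}{- \frac{123821}{35534}}\right)} + 84347 = \frac{250 + \left(\left(-240\right) \left(- \frac{35534}{123821}\right) + \frac{20}{53}\right)}{-31 + \left(\left(-240\right) \left(- \frac{35534}{123821}\right) + \frac{20}{53}\right)} + 84347 = \frac{250 + \left(\frac{8528160}{123821} + \frac{20}{53}\right)}{-31 + \left(\frac{8528160}{123821} + \frac{20}{53}\right)} + 84347 = \frac{250 + \frac{454468900}{6562513}}{-31 + \frac{454468900}{6562513}} + 84347 = \frac{1}{\frac{251030997}{6562513}} \cdot \frac{2095097150}{6562513} + 84347 = \frac{6562513}{251030997} \cdot \frac{2095097150}{6562513} + 84347 = \frac{2095097150}{251030997} + 84347 = \frac{21175806601109}{251030997}$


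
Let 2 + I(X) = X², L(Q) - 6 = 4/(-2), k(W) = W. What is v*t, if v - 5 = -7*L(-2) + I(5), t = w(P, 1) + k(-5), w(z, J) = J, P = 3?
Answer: 0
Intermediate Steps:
L(Q) = 4 (L(Q) = 6 + 4/(-2) = 6 + 4*(-½) = 6 - 2 = 4)
I(X) = -2 + X²
t = -4 (t = 1 - 5 = -4)
v = 0 (v = 5 + (-7*4 + (-2 + 5²)) = 5 + (-28 + (-2 + 25)) = 5 + (-28 + 23) = 5 - 5 = 0)
v*t = 0*(-4) = 0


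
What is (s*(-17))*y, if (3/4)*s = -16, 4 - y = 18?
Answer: -15232/3 ≈ -5077.3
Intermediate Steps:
y = -14 (y = 4 - 1*18 = 4 - 18 = -14)
s = -64/3 (s = (4/3)*(-16) = -64/3 ≈ -21.333)
(s*(-17))*y = -64/3*(-17)*(-14) = (1088/3)*(-14) = -15232/3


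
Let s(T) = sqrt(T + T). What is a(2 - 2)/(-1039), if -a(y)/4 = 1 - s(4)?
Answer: 4/1039 - 8*sqrt(2)/1039 ≈ -0.0070392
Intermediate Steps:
s(T) = sqrt(2)*sqrt(T) (s(T) = sqrt(2*T) = sqrt(2)*sqrt(T))
a(y) = -4 + 8*sqrt(2) (a(y) = -4*(1 - sqrt(2)*sqrt(4)) = -4*(1 - sqrt(2)*2) = -4*(1 - 2*sqrt(2)) = -4 + 8*sqrt(2))
a(2 - 2)/(-1039) = (-4 + 8*sqrt(2))/(-1039) = -(-4 + 8*sqrt(2))/1039 = 4/1039 - 8*sqrt(2)/1039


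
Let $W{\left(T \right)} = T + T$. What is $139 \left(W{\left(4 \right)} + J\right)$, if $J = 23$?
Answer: $4309$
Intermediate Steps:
$W{\left(T \right)} = 2 T$
$139 \left(W{\left(4 \right)} + J\right) = 139 \left(2 \cdot 4 + 23\right) = 139 \left(8 + 23\right) = 139 \cdot 31 = 4309$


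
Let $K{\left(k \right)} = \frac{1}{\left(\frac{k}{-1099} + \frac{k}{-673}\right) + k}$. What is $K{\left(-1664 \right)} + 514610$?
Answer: $\frac{631833381679573}{1227790720} \approx 5.1461 \cdot 10^{5}$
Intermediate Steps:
$K{\left(k \right)} = \frac{739627}{737855 k}$ ($K{\left(k \right)} = \frac{1}{\left(k \left(- \frac{1}{1099}\right) + k \left(- \frac{1}{673}\right)\right) + k} = \frac{1}{\left(- \frac{k}{1099} - \frac{k}{673}\right) + k} = \frac{1}{- \frac{1772 k}{739627} + k} = \frac{1}{\frac{737855}{739627} k} = \frac{739627}{737855 k}$)
$K{\left(-1664 \right)} + 514610 = \frac{739627}{737855 \left(-1664\right)} + 514610 = \frac{739627}{737855} \left(- \frac{1}{1664}\right) + 514610 = - \frac{739627}{1227790720} + 514610 = \frac{631833381679573}{1227790720}$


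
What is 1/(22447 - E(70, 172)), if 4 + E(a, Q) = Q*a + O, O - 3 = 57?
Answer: 1/10351 ≈ 9.6609e-5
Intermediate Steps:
O = 60 (O = 3 + 57 = 60)
E(a, Q) = 56 + Q*a (E(a, Q) = -4 + (Q*a + 60) = -4 + (60 + Q*a) = 56 + Q*a)
1/(22447 - E(70, 172)) = 1/(22447 - (56 + 172*70)) = 1/(22447 - (56 + 12040)) = 1/(22447 - 1*12096) = 1/(22447 - 12096) = 1/10351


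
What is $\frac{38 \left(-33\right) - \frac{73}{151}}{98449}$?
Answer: $- \frac{189427}{14865799} \approx -0.012742$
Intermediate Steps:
$\frac{38 \left(-33\right) - \frac{73}{151}}{98449} = \left(-1254 - \frac{73}{151}\right) \frac{1}{98449} = \left(- \frac{189427}{151}\right) \frac{1}{98449} = - \frac{189427}{14865799}$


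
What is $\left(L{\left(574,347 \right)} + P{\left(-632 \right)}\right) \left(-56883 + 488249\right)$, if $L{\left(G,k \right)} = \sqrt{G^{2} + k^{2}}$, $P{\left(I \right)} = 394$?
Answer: $169958204 + 431366 \sqrt{449885} \approx 4.5929 \cdot 10^{8}$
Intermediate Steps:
$\left(L{\left(574,347 \right)} + P{\left(-632 \right)}\right) \left(-56883 + 488249\right) = \left(\sqrt{574^{2} + 347^{2}} + 394\right) \left(-56883 + 488249\right) = \left(\sqrt{329476 + 120409} + 394\right) 431366 = \left(\sqrt{449885} + 394\right) 431366 = \left(394 + \sqrt{449885}\right) 431366 = 169958204 + 431366 \sqrt{449885}$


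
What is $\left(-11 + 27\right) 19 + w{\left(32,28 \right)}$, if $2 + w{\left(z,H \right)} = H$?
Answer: $330$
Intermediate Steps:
$w{\left(z,H \right)} = -2 + H$
$\left(-11 + 27\right) 19 + w{\left(32,28 \right)} = \left(-11 + 27\right) 19 + \left(-2 + 28\right) = 16 \cdot 19 + 26 = 304 + 26 = 330$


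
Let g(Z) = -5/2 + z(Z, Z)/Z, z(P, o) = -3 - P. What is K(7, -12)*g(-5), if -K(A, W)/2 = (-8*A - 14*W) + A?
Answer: 3451/5 ≈ 690.20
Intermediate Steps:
K(A, W) = 14*A + 28*W (K(A, W) = -2*((-8*A - 14*W) + A) = -2*((-14*W - 8*A) + A) = -2*(-14*W - 7*A) = 14*A + 28*W)
g(Z) = -5/2 + (-3 - Z)/Z
K(7, -12)*g(-5) = (14*7 + 28*(-12))*(-7/2 - 3/(-5)) = (98 - 336)*(-7/2 - 3*(-⅕)) = -238*(-7/2 + ⅗) = -238*(-29/10) = 3451/5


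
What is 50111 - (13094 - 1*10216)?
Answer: 47233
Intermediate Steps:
50111 - (13094 - 1*10216) = 50111 - (13094 - 10216) = 50111 - 1*2878 = 50111 - 2878 = 47233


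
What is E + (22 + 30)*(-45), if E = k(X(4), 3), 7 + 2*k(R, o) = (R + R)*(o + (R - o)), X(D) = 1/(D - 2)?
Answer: -9373/4 ≈ -2343.3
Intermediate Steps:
X(D) = 1/(-2 + D)
k(R, o) = -7/2 + R² (k(R, o) = -7/2 + ((R + R)*(o + (R - o)))/2 = -7/2 + ((2*R)*R)/2 = -7/2 + (2*R²)/2 = -7/2 + R²)
E = -13/4 (E = -7/2 + (1/(-2 + 4))² = -7/2 + (1/2)² = -7/2 + (½)² = -7/2 + ¼ = -13/4 ≈ -3.2500)
E + (22 + 30)*(-45) = -13/4 + (22 + 30)*(-45) = -13/4 + 52*(-45) = -13/4 - 2340 = -9373/4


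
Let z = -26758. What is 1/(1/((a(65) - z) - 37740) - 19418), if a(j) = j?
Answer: -10917/211986307 ≈ -5.1499e-5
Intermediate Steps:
1/(1/((a(65) - z) - 37740) - 19418) = 1/(1/((65 - 1*(-26758)) - 37740) - 19418) = 1/(1/((65 + 26758) - 37740) - 19418) = 1/(1/(26823 - 37740) - 19418) = 1/(1/(-10917) - 19418) = 1/(-1/10917 - 19418) = 1/(-211986307/10917) = -10917/211986307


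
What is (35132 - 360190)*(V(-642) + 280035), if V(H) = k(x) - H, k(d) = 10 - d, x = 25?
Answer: -91231428396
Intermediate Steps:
V(H) = -15 - H (V(H) = (10 - 1*25) - H = (10 - 25) - H = -15 - H)
(35132 - 360190)*(V(-642) + 280035) = (35132 - 360190)*((-15 - 1*(-642)) + 280035) = -325058*((-15 + 642) + 280035) = -325058*(627 + 280035) = -325058*280662 = -91231428396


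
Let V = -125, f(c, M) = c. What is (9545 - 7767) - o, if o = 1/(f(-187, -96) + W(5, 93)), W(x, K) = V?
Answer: 554737/312 ≈ 1778.0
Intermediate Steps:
W(x, K) = -125
o = -1/312 (o = 1/(-187 - 125) = 1/(-312) = -1/312 ≈ -0.0032051)
(9545 - 7767) - o = (9545 - 7767) - 1*(-1/312) = 1778 + 1/312 = 554737/312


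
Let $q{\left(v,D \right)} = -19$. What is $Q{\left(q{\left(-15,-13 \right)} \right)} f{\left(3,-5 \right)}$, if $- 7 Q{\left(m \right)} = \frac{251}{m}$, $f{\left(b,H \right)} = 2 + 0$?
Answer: $\frac{502}{133} \approx 3.7744$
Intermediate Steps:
$f{\left(b,H \right)} = 2$
$Q{\left(m \right)} = - \frac{251}{7 m}$ ($Q{\left(m \right)} = - \frac{251 \frac{1}{m}}{7} = - \frac{251}{7 m}$)
$Q{\left(q{\left(-15,-13 \right)} \right)} f{\left(3,-5 \right)} = - \frac{251}{7 \left(-19\right)} 2 = \left(- \frac{251}{7}\right) \left(- \frac{1}{19}\right) 2 = \frac{251}{133} \cdot 2 = \frac{502}{133}$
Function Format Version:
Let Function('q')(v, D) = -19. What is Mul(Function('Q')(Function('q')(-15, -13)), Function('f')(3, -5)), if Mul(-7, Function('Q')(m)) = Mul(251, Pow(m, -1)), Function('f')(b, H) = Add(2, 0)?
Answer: Rational(502, 133) ≈ 3.7744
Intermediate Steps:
Function('f')(b, H) = 2
Function('Q')(m) = Mul(Rational(-251, 7), Pow(m, -1)) (Function('Q')(m) = Mul(Rational(-1, 7), Mul(251, Pow(m, -1))) = Mul(Rational(-251, 7), Pow(m, -1)))
Mul(Function('Q')(Function('q')(-15, -13)), Function('f')(3, -5)) = Mul(Mul(Rational(-251, 7), Pow(-19, -1)), 2) = Mul(Mul(Rational(-251, 7), Rational(-1, 19)), 2) = Mul(Rational(251, 133), 2) = Rational(502, 133)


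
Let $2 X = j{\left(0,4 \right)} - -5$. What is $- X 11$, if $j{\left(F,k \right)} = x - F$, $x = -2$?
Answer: $- \frac{33}{2} \approx -16.5$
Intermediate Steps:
$j{\left(F,k \right)} = -2 - F$
$X = \frac{3}{2}$ ($X = \frac{\left(-2 - 0\right) - -5}{2} = \frac{\left(-2 + 0\right) + 5}{2} = \frac{-2 + 5}{2} = \frac{1}{2} \cdot 3 = \frac{3}{2} \approx 1.5$)
$- X 11 = \left(-1\right) \frac{3}{2} \cdot 11 = \left(- \frac{3}{2}\right) 11 = - \frac{33}{2}$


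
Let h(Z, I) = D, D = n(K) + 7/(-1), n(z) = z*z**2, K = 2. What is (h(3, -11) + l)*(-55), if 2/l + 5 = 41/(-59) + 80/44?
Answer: -33495/1258 ≈ -26.626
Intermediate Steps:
n(z) = z**3
D = 1 (D = 2**3 + 7/(-1) = 8 + 7*(-1) = 8 - 7 = 1)
h(Z, I) = 1
l = -649/1258 (l = 2/(-5 + (41/(-59) + 80/44)) = 2/(-5 + (41*(-1/59) + 80*(1/44))) = 2/(-5 + (-41/59 + 20/11)) = 2/(-5 + 729/649) = 2/(-2516/649) = 2*(-649/2516) = -649/1258 ≈ -0.51590)
(h(3, -11) + l)*(-55) = (1 - 649/1258)*(-55) = (609/1258)*(-55) = -33495/1258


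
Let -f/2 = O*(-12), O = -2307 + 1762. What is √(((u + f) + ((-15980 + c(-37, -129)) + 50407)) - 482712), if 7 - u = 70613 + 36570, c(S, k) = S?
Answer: I*√568578 ≈ 754.04*I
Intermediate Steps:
O = -545
u = -107176 (u = 7 - (70613 + 36570) = 7 - 1*107183 = 7 - 107183 = -107176)
f = -13080 (f = -(-1090)*(-12) = -2*6540 = -13080)
√(((u + f) + ((-15980 + c(-37, -129)) + 50407)) - 482712) = √(((-107176 - 13080) + ((-15980 - 37) + 50407)) - 482712) = √((-120256 + (-16017 + 50407)) - 482712) = √((-120256 + 34390) - 482712) = √(-85866 - 482712) = √(-568578) = I*√568578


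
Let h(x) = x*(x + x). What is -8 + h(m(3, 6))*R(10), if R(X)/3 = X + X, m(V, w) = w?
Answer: 4312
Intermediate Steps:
R(X) = 6*X (R(X) = 3*(X + X) = 3*(2*X) = 6*X)
h(x) = 2*x**2 (h(x) = x*(2*x) = 2*x**2)
-8 + h(m(3, 6))*R(10) = -8 + (2*6**2)*(6*10) = -8 + (2*36)*60 = -8 + 72*60 = -8 + 4320 = 4312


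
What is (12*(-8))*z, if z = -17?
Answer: 1632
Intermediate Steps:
(12*(-8))*z = (12*(-8))*(-17) = -96*(-17) = 1632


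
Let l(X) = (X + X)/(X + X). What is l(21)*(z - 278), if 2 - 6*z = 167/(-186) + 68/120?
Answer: -387268/1395 ≈ -277.61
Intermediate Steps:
l(X) = 1 (l(X) = (2*X)/((2*X)) = (2*X)*(1/(2*X)) = 1)
z = 542/1395 (z = ⅓ - (167/(-186) + 68/120)/6 = ⅓ - (167*(-1/186) + 68*(1/120))/6 = ⅓ - (-167/186 + 17/30)/6 = ⅓ - ⅙*(-154/465) = ⅓ + 77/1395 = 542/1395 ≈ 0.38853)
l(21)*(z - 278) = 1*(542/1395 - 278) = 1*(-387268/1395) = -387268/1395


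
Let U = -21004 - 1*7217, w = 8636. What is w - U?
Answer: 36857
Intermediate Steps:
U = -28221 (U = -21004 - 7217 = -28221)
w - U = 8636 - 1*(-28221) = 8636 + 28221 = 36857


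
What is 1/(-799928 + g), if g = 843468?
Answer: 1/43540 ≈ 2.2967e-5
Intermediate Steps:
1/(-799928 + g) = 1/(-799928 + 843468) = 1/43540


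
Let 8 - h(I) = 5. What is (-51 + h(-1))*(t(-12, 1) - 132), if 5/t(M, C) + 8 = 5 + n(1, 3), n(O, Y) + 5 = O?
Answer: 44592/7 ≈ 6370.3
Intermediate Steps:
h(I) = 3 (h(I) = 8 - 1*5 = 8 - 5 = 3)
n(O, Y) = -5 + O
t(M, C) = -5/7 (t(M, C) = 5/(-8 + (5 + (-5 + 1))) = 5/(-8 + (5 - 4)) = 5/(-8 + 1) = 5/(-7) = 5*(-⅐) = -5/7)
(-51 + h(-1))*(t(-12, 1) - 132) = (-51 + 3)*(-5/7 - 132) = -48*(-929/7) = 44592/7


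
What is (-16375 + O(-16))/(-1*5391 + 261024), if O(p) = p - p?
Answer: -16375/255633 ≈ -0.064057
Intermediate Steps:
O(p) = 0
(-16375 + O(-16))/(-1*5391 + 261024) = (-16375 + 0)/(-1*5391 + 261024) = -16375/(-5391 + 261024) = -16375/255633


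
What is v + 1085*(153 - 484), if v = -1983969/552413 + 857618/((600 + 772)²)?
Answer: -186725504490348891/519926696296 ≈ -3.5914e+5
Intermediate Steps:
v = -1630416084931/519926696296 (v = -1983969*1/552413 + 857618/(1372²) = -1983969/552413 + 857618/1882384 = -1983969/552413 + 857618*(1/1882384) = -1983969/552413 + 428809/941192 = -1630416084931/519926696296 ≈ -3.1359)
v + 1085*(153 - 484) = -1630416084931/519926696296 + 1085*(153 - 484) = -1630416084931/519926696296 + 1085*(-331) = -1630416084931/519926696296 - 359135 = -186725504490348891/519926696296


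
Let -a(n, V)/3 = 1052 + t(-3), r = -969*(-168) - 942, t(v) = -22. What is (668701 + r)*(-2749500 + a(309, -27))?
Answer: -2286166377090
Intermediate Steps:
r = 161850 (r = 162792 - 942 = 161850)
a(n, V) = -3090 (a(n, V) = -3*(1052 - 22) = -3*1030 = -3090)
(668701 + r)*(-2749500 + a(309, -27)) = (668701 + 161850)*(-2749500 - 3090) = 830551*(-2752590) = -2286166377090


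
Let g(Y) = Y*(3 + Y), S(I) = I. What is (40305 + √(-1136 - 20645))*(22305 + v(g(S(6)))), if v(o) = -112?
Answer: 894488865 + 22193*I*√21781 ≈ 8.9449e+8 + 3.2753e+6*I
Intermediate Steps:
(40305 + √(-1136 - 20645))*(22305 + v(g(S(6)))) = (40305 + √(-1136 - 20645))*(22305 - 112) = (40305 + √(-21781))*22193 = (40305 + I*√21781)*22193 = 894488865 + 22193*I*√21781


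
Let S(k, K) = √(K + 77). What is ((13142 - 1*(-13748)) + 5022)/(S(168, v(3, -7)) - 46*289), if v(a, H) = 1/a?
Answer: -318178596/132547769 - 15956*√174/132547769 ≈ -2.4021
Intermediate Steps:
S(k, K) = √(77 + K)
((13142 - 1*(-13748)) + 5022)/(S(168, v(3, -7)) - 46*289) = ((13142 - 1*(-13748)) + 5022)/(√(77 + 1/3) - 46*289) = ((13142 + 13748) + 5022)/(√(77 + ⅓) - 13294) = (26890 + 5022)/(√(232/3) - 13294) = 31912/(2*√174/3 - 13294) = 31912/(-13294 + 2*√174/3)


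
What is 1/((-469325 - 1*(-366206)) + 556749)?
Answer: 1/453630 ≈ 2.2044e-6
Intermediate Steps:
1/((-469325 - 1*(-366206)) + 556749) = 1/((-469325 + 366206) + 556749) = 1/(-103119 + 556749) = 1/453630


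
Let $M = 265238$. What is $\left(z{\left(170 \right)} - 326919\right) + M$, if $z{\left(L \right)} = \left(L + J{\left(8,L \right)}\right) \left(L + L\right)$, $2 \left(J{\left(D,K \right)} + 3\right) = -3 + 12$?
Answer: $-3371$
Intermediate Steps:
$J{\left(D,K \right)} = \frac{3}{2}$ ($J{\left(D,K \right)} = -3 + \frac{-3 + 12}{2} = -3 + \frac{1}{2} \cdot 9 = -3 + \frac{9}{2} = \frac{3}{2}$)
$z{\left(L \right)} = 2 L \left(\frac{3}{2} + L\right)$ ($z{\left(L \right)} = \left(L + \frac{3}{2}\right) \left(L + L\right) = \left(\frac{3}{2} + L\right) 2 L = 2 L \left(\frac{3}{2} + L\right)$)
$\left(z{\left(170 \right)} - 326919\right) + M = \left(170 \left(3 + 2 \cdot 170\right) - 326919\right) + 265238 = \left(170 \left(3 + 340\right) - 326919\right) + 265238 = \left(170 \cdot 343 - 326919\right) + 265238 = \left(58310 - 326919\right) + 265238 = -268609 + 265238 = -3371$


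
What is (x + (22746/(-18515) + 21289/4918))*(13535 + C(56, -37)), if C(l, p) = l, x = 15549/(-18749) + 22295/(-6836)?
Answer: -78550798338834475431/5835289515335140 ≈ -13461.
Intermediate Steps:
x = -524301919/128168164 (x = 15549*(-1/18749) + 22295*(-1/6836) = -15549/18749 - 22295/6836 = -524301919/128168164 ≈ -4.0907)
(x + (22746/(-18515) + 21289/4918))*(13535 + C(56, -37)) = (-524301919/128168164 + (22746/(-18515) + 21289/4918))*(13535 + 56) = (-524301919/128168164 + (22746*(-1/18515) + 21289*(1/4918)))*13591 = (-524301919/128168164 + (-22746/18515 + 21289/4918))*13591 = (-524301919/128168164 + 282301007/91056770)*13591 = -5779618743200241/5835289515335140*13591 = -78550798338834475431/5835289515335140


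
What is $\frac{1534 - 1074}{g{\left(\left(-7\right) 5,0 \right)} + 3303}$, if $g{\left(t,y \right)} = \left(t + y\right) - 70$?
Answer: $\frac{230}{1599} \approx 0.14384$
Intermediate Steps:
$g{\left(t,y \right)} = -70 + t + y$
$\frac{1534 - 1074}{g{\left(\left(-7\right) 5,0 \right)} + 3303} = \frac{1534 - 1074}{\left(-70 - 35 + 0\right) + 3303} = \frac{460}{\left(-70 - 35 + 0\right) + 3303} = \frac{460}{-105 + 3303} = \frac{460}{3198} = 460 \cdot \frac{1}{3198} = \frac{230}{1599}$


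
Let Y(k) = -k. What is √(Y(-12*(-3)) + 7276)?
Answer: 2*√1810 ≈ 85.088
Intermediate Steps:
√(Y(-12*(-3)) + 7276) = √(-(-12)*(-3) + 7276) = √(-1*36 + 7276) = √(-36 + 7276) = √7240 = 2*√1810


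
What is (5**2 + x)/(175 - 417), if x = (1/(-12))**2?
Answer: -3601/34848 ≈ -0.10333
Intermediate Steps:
x = 1/144 (x = (-1/12)**2 = 1/144 ≈ 0.0069444)
(5**2 + x)/(175 - 417) = (5**2 + 1/144)/(175 - 417) = (25 + 1/144)/(-242) = (3601/144)*(-1/242) = -3601/34848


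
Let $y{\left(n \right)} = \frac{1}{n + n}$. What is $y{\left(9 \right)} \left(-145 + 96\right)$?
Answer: $- \frac{49}{18} \approx -2.7222$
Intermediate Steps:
$y{\left(n \right)} = \frac{1}{2 n}$
$y{\left(9 \right)} \left(-145 + 96\right) = \frac{1}{2 \cdot 9} \left(-145 + 96\right) = \frac{1}{2} \cdot \frac{1}{9} \left(-49\right) = \frac{1}{18} \left(-49\right) = - \frac{49}{18}$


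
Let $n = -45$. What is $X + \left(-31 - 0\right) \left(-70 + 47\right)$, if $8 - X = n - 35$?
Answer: $801$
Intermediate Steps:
$X = 88$ ($X = 8 - \left(-45 - 35\right) = 8 - -80 = 8 + 80 = 88$)
$X + \left(-31 - 0\right) \left(-70 + 47\right) = 88 + \left(-31 - 0\right) \left(-70 + 47\right) = 88 + \left(-31 + 0\right) \left(-23\right) = 88 - -713 = 88 + 713 = 801$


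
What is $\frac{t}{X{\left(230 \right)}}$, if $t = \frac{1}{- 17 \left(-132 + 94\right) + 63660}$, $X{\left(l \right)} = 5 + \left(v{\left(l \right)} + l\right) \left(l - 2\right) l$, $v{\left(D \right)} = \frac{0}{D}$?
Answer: $\frac{1}{775607848730} \approx 1.2893 \cdot 10^{-12}$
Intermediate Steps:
$v{\left(D \right)} = 0$
$X{\left(l \right)} = 5 + l^{2} \left(-2 + l\right)$ ($X{\left(l \right)} = 5 + \left(0 + l\right) \left(l - 2\right) l = 5 + l \left(-2 + l\right) l = 5 + l^{2} \left(-2 + l\right)$)
$t = \frac{1}{64306}$ ($t = \frac{1}{\left(-17\right) \left(-38\right) + 63660} = \frac{1}{646 + 63660} = \frac{1}{64306} \approx 1.5551 \cdot 10^{-5}$)
$\frac{t}{X{\left(230 \right)}} = \frac{1}{64306 \left(5 + 230^{3} - 2 \cdot 230^{2}\right)} = \frac{1}{64306 \left(5 + 12167000 - 105800\right)} = \frac{1}{64306 \cdot 12061205} = \frac{1}{64306} \cdot \frac{1}{12061205} = \frac{1}{775607848730}$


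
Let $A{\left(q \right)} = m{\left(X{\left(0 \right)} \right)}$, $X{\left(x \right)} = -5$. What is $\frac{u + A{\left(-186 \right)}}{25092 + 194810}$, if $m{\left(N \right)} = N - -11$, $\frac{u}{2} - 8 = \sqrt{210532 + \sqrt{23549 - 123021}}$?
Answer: $\frac{11}{109951} + \frac{2 \sqrt{52633 + i \sqrt{6217}}}{109951} \approx 0.0042732 + 3.1258 \cdot 10^{-6} i$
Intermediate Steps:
$u = 16 + 2 \sqrt{210532 + 4 i \sqrt{6217}}$ ($u = 16 + 2 \sqrt{210532 + \sqrt{23549 - 123021}} = 16 + 2 \sqrt{210532 + \sqrt{-99472}} = 16 + 2 \sqrt{210532 + 4 i \sqrt{6217}} \approx 933.68 + 0.68737 i$)
$m{\left(N \right)} = 11 + N$ ($m{\left(N \right)} = N + 11 = 11 + N$)
$A{\left(q \right)} = 6$ ($A{\left(q \right)} = 11 - 5 = 6$)
$\frac{u + A{\left(-186 \right)}}{25092 + 194810} = \frac{\left(16 + 4 \sqrt{52633 + i \sqrt{6217}}\right) + 6}{25092 + 194810} = \frac{22 + 4 \sqrt{52633 + i \sqrt{6217}}}{219902} = \left(22 + 4 \sqrt{52633 + i \sqrt{6217}}\right) \frac{1}{219902} = \frac{11}{109951} + \frac{2 \sqrt{52633 + i \sqrt{6217}}}{109951}$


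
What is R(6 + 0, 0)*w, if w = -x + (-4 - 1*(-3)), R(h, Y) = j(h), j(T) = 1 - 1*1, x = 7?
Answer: 0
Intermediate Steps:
j(T) = 0 (j(T) = 1 - 1 = 0)
R(h, Y) = 0
w = -8 (w = -1*7 + (-4 - 1*(-3)) = -7 + (-4 + 3) = -7 - 1 = -8)
R(6 + 0, 0)*w = 0*(-8) = 0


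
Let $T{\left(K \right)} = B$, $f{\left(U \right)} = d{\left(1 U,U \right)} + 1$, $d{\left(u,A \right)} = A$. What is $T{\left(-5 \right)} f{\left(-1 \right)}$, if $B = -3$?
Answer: $0$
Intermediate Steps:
$f{\left(U \right)} = 1 + U$ ($f{\left(U \right)} = U + 1 = 1 + U$)
$T{\left(K \right)} = -3$
$T{\left(-5 \right)} f{\left(-1 \right)} = - 3 \left(1 - 1\right) = \left(-3\right) 0 = 0$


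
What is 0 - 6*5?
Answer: -30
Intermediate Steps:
0 - 6*5 = 0 - 1*30 = 0 - 30 = -30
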